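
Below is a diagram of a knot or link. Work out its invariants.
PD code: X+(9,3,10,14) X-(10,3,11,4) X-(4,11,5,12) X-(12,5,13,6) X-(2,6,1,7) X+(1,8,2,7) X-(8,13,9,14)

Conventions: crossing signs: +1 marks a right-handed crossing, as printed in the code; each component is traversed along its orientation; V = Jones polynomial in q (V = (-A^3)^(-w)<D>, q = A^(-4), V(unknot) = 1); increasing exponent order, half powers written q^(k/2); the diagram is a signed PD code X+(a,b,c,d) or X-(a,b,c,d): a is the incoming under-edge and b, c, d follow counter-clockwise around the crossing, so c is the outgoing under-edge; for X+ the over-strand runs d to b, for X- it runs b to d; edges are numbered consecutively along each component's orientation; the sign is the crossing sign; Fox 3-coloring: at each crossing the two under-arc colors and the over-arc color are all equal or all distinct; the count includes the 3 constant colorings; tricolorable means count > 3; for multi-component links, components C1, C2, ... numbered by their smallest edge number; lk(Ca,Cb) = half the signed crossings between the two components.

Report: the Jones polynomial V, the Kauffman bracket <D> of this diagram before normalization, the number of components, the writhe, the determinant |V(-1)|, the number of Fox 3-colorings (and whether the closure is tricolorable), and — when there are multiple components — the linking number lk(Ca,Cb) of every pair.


Jones polynomial: V(q) = q^(-9/2) - q^(-5/2) - q^(-3/2) - q^(-1/2)
<D> = A^-7 + A^-3 + A - A^9; writhe -3
components 2, writhe -3 (7 crossings)
linking number lk(C1,C2) = 0
3-colorings: 27 of 3^7, det 0 — tricolorable
note: w = -3 (over 7 crossings) is diagram-only; (-A^3)^(3) removes it from V


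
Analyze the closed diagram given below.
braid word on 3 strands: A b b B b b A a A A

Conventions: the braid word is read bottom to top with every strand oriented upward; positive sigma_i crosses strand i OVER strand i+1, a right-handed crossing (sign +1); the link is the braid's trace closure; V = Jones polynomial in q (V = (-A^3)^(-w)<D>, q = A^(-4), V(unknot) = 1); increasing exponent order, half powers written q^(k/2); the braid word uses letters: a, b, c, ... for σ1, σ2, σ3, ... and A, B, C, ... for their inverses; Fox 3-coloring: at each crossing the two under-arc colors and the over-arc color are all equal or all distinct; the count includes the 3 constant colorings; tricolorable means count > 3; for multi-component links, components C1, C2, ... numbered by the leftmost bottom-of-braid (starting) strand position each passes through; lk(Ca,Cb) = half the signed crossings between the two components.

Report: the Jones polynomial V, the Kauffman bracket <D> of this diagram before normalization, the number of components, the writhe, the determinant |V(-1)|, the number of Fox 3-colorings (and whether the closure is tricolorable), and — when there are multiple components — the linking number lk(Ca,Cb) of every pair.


V(q) = -q^-3 + q^-2 - q^-1 + 3 - q + q^2 - q^3
bracket: -A^-12 + A^-8 - A^-4 + 3 - A^4 + A^8 - A^12, w = 0
1 component, writhe 0, over 10 crossings
det 9, colorings 27 of 3^10 — tricolorable
observation: V spans 6 powers of q: at least 6 crossings in any diagram


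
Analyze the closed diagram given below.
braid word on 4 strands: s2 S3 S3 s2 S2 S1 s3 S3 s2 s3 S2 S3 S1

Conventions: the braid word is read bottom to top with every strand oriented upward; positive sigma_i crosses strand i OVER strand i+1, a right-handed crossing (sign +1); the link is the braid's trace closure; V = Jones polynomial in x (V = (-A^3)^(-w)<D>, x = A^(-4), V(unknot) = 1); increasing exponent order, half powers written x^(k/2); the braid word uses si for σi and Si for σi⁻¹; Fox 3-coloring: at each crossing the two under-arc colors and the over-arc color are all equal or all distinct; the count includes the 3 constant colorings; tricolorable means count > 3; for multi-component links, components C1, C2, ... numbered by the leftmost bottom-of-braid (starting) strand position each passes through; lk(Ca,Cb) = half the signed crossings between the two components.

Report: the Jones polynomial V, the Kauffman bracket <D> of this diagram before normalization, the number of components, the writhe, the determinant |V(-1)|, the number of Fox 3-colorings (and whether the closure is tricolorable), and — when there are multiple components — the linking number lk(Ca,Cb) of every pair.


V(x) = -x^-6 + 2x^-5 - 2x^-4 + 3x^-3 - 3x^-2 + 2x^-1 - 1 + x
bracket: -A^-13 + A^-9 - 2A^-5 + 3A^-1 - 3A^3 + 2A^7 - 2A^11 + A^15, w = -3
1 component, writhe -3, over 13 crossings
det 15, colorings 9 of 3^13 — tricolorable
observation: w = -3 (over 13 crossings) is diagram-only; (-A^3)^(3) removes it from V


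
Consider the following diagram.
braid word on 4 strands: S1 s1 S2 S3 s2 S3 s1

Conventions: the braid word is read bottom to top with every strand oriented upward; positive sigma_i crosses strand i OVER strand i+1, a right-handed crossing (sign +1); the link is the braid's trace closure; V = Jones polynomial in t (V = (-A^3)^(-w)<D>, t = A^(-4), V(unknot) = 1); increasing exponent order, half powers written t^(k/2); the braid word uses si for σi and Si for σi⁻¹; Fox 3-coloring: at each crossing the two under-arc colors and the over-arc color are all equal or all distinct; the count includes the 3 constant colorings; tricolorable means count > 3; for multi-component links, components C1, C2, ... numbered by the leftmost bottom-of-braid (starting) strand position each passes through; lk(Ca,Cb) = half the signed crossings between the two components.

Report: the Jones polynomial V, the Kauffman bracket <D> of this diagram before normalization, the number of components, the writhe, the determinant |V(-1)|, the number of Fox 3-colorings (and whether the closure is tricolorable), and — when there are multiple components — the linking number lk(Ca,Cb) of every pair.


V(t) = 1
bracket: -A^-3, w = -1
1 component, writhe -1, over 7 crossings
det 1, colorings 3 of 3^7 — not tricolorable
observation: det 1 = |V(-1)|; not divisible by 3, so not tricolorable


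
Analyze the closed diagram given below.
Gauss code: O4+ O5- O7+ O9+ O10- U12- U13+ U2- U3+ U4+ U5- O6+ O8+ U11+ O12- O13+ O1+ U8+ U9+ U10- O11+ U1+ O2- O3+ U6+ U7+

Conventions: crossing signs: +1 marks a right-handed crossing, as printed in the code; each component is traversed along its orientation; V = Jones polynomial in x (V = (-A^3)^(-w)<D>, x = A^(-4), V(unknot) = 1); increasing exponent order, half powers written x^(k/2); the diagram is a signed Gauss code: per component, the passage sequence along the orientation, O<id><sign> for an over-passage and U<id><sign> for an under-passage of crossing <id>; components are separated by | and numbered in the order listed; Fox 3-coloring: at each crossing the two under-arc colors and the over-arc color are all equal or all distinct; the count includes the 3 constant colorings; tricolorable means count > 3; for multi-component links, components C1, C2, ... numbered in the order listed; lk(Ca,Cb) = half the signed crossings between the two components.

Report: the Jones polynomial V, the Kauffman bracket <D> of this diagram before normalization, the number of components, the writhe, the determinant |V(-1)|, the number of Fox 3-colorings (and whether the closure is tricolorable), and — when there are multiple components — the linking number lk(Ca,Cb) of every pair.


V(x) = x + x^3 - x^4
bracket: A^-1 - A^3 - A^11, w = +5
1 component, writhe +5, over 13 crossings
det 3, colorings 9 of 3^13 — tricolorable
observation: w = +5 (over 13 crossings) is diagram-only; (-A^3)^(-5) removes it from V


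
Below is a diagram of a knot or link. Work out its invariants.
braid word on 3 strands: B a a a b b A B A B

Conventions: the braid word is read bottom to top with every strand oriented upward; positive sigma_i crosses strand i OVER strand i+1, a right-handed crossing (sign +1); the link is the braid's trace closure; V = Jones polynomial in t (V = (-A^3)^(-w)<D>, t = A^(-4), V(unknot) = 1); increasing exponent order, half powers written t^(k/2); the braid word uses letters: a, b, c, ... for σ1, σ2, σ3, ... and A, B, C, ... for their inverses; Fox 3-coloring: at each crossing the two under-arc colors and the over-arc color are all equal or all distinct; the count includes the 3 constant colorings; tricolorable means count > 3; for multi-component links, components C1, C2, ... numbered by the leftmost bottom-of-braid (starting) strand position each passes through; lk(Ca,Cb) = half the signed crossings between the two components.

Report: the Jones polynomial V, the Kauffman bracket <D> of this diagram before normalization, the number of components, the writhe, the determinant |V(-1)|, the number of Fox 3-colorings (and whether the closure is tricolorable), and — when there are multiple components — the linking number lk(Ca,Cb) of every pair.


V = -t^-3 + 2t^-2 - 2t^-1 + 3 - 2t + 2t^2 - t^3
<D> = -A^-12 + 2A^-8 - 2A^-4 + 3 - 2A^4 + 2A^8 - A^12 (w = 0)
1 component over 10 crossings, w = 0
3 Fox colorings among 3^10, |V(-1)| = 13: not tricolorable
why: the span of V is 6, forcing >= 6 crossings in any diagram


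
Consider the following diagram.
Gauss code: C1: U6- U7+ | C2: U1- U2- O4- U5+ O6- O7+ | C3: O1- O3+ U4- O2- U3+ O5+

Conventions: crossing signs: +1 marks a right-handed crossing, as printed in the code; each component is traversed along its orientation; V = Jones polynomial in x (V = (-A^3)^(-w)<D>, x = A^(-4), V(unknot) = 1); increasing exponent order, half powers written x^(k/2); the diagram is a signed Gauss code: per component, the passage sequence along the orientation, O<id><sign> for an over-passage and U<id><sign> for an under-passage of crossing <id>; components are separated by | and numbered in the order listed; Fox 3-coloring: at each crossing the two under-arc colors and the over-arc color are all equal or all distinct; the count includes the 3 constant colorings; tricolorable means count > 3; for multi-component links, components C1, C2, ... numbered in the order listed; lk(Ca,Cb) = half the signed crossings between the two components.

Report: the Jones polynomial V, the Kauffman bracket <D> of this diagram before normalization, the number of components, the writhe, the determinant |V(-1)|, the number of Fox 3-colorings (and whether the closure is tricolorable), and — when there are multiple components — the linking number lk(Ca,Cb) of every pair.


V(x) = x^-3 + x^-2 + x^-1 + 1
bracket: -A^-3 - A - A^5 - A^9, w = -1
3 components, writhe -1, over 7 crossings
lk(C1,C2) = 0
linking number lk(C1,C3) = 0
lk(C2,C3): -1
det 0, colorings 9 of 3^7 — tricolorable
observation: the span of V is 3, within the link bound 7 + 3 - 1


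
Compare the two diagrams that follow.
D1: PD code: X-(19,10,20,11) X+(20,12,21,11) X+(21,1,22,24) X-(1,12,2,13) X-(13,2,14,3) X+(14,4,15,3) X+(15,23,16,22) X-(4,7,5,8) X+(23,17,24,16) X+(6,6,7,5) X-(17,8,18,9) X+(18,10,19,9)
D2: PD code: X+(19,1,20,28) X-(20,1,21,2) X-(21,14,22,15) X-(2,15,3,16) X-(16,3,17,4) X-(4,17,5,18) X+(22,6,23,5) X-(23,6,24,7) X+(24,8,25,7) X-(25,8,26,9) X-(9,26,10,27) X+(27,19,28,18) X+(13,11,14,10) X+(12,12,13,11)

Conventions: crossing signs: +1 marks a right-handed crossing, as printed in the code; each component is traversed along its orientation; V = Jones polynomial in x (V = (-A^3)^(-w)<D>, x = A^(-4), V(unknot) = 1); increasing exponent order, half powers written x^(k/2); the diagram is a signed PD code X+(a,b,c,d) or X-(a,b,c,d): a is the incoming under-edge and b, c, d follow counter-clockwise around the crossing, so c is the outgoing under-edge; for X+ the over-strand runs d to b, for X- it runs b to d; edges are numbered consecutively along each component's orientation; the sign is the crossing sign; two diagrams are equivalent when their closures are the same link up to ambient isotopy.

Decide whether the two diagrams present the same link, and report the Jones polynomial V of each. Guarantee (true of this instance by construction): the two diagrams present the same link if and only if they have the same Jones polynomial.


equivalent: no
V(D1) = x + x^3 - x^4  (w +2, c 12, <D> = -A^-10 + A^-6 + A^2)
V(D2) = -x^-6 + x^-5 - x^-4 + 2x^-3 - x^-2 + x^-1  (w -2, c 14, <D> = A^-2 - A^2 + 2A^6 - A^10 + A^14 - A^18)
why: 2 classes among 2 diagrams; unequal V(x) rules out equality


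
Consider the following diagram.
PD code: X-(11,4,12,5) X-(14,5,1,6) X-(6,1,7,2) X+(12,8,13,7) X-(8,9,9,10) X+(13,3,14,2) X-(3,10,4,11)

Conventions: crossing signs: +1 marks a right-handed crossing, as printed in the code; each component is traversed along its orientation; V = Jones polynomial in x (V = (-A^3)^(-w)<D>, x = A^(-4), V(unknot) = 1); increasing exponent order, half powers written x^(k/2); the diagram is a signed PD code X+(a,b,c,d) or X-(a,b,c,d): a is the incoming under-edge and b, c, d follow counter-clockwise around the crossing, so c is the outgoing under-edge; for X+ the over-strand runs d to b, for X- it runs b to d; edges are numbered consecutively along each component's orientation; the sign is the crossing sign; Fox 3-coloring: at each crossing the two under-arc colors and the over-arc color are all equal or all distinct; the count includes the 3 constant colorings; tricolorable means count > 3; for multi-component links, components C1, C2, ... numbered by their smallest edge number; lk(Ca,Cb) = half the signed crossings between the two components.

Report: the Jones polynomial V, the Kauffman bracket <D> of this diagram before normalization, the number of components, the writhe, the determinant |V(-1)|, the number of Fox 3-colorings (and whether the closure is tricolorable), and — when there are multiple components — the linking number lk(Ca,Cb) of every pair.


V(x) = -x^-4 + x^-3 + x^-1
bracket: -A^-5 - A^3 + A^7, w = -3
1 component, writhe -3, over 7 crossings
det 3, colorings 9 of 3^7 — tricolorable
observation: |V(-1)| = 3: so tricolorable, since 3 divides 3


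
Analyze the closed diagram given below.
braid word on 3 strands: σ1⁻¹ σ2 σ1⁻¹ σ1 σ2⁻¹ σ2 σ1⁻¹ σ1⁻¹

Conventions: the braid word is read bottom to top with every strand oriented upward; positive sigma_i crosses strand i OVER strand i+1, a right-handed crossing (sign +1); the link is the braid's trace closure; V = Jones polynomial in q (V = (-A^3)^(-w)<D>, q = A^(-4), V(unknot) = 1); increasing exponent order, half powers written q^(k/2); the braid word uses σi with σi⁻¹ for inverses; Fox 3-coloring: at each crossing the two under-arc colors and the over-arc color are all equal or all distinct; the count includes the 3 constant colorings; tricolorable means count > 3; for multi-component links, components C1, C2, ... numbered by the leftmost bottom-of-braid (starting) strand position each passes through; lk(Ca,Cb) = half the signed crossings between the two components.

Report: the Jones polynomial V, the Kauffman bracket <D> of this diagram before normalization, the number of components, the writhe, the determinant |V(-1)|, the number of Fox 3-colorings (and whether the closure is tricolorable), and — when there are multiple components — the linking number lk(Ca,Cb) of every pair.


Jones polynomial: V(q) = -q^-4 + q^-3 + q^-1
<D> = A^-2 + A^6 - A^10; writhe -2
components 1, writhe -2 (8 crossings)
3-colorings: 9 of 3^8, det 3 — tricolorable
note: w = -2 (over 8 crossings) is diagram-only; (-A^3)^(2) removes it from V


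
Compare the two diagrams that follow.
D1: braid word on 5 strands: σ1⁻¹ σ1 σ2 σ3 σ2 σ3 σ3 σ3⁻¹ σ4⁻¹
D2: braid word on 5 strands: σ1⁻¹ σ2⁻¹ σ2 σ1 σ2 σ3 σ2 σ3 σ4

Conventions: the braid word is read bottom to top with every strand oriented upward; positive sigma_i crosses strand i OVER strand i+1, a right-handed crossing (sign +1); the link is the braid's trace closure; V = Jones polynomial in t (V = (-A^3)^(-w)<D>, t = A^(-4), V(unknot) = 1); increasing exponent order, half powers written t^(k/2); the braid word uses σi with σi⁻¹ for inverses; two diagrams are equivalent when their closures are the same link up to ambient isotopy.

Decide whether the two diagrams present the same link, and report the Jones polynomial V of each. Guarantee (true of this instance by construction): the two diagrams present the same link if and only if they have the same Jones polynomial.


same link: yes
V(D1) = -t^(1/2) - t^(3/2) - t^(5/2) + t^(9/2)  [9 crossings, <D> = -A^-9 + A^-1 + A^3 + A^7, w = +3]
D2 (bracket -A^-3 + A^5 + A^9 + A^13; 9 crossings at w = +5): V = -t^(1/2) - t^(3/2) - t^(5/2) + t^(9/2)
note: all 2 diagrams share one V(t), hence one class


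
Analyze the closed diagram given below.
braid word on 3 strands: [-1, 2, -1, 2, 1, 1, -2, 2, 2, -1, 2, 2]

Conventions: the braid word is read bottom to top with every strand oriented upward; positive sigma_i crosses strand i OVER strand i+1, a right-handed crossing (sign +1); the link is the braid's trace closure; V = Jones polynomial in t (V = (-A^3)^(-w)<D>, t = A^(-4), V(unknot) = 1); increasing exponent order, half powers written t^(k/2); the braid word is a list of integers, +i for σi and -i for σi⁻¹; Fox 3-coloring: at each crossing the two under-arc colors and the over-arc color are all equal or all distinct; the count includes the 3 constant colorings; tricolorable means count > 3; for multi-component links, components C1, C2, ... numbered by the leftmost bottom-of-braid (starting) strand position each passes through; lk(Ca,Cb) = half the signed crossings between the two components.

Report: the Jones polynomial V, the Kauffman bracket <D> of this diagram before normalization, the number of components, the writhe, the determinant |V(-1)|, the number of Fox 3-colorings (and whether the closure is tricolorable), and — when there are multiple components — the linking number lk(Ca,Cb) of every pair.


V(t) = -1 + 3t - 3t^2 + 5t^3 - 5t^4 + 4t^5 - 3t^6 + 2t^7 - t^8
bracket: -A^-20 + 2A^-16 - 3A^-12 + 4A^-8 - 5A^-4 + 5 - 3A^4 + 3A^8 - A^12, w = +4
1 component, writhe +4, over 12 crossings
det 27, colorings 9 of 3^12 — tricolorable
observation: the word shrinks to σ1⁻¹ σ2 σ1⁻¹ σ2 σ1 σ1 σ2 σ1⁻¹ σ2 σ2 after cancelling


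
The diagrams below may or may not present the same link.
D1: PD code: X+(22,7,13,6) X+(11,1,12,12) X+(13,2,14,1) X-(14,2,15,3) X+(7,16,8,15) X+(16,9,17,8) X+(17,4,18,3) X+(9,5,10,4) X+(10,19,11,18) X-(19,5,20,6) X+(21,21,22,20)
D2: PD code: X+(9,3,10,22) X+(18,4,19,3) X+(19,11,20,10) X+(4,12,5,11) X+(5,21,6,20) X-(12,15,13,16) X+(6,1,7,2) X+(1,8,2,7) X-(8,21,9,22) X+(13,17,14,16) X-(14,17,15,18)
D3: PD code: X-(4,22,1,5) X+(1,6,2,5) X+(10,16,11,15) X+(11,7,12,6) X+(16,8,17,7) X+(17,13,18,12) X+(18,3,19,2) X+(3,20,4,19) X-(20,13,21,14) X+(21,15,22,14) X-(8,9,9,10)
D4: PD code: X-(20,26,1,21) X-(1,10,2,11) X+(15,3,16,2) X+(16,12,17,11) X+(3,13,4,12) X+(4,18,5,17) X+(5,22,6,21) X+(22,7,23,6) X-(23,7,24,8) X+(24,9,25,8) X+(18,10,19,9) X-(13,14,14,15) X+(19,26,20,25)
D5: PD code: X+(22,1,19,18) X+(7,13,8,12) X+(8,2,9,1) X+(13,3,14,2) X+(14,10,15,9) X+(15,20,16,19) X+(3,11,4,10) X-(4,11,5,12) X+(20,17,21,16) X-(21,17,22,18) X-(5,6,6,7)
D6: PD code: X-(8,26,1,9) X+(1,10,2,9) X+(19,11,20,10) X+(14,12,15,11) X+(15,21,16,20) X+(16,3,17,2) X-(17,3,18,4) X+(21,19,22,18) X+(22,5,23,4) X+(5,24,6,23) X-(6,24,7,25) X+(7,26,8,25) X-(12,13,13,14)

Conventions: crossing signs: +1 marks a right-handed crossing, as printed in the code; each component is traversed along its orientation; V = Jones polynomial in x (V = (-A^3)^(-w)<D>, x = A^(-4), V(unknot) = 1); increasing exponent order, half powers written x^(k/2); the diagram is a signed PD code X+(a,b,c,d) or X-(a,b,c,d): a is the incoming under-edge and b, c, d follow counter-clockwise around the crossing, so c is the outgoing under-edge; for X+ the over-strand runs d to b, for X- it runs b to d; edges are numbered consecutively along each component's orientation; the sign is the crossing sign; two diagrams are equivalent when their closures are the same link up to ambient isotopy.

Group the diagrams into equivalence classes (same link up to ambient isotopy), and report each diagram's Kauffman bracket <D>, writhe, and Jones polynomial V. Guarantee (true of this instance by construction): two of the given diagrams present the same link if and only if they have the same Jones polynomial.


classes: {D1} | {D2, D3, D4, D5, D6}
V(D1) = -x^(3/2) - x^(7/2) + x^(9/2) - x^(11/2)  [11 crossings, <D> = A^-1 - A^3 + A^7 + A^15, w = +7]
V(D2) = -x^(3/2) - 2x^(7/2) + x^(9/2) - x^(11/2) + x^(13/2)  (w +5, c 11, <D> = -A^-11 + A^-7 - A^-3 + 2A + A^9)
V(D3) = -x^(3/2) - 2x^(7/2) + x^(9/2) - x^(11/2) + x^(13/2)  [11 crossings, <D> = -A^-11 + A^-7 - A^-3 + 2A + A^9, w = +5]
V(D4) = -x^(3/2) - 2x^(7/2) + x^(9/2) - x^(11/2) + x^(13/2)  (w +5, c 13, <D> = -A^-11 + A^-7 - A^-3 + 2A + A^9)
D5 (bracket -A^-11 + A^-7 - A^-3 + 2A + A^9; 11 crossings at w = +5): V = -x^(3/2) - 2x^(7/2) + x^(9/2) - x^(11/2) + x^(13/2)
V(D6) = -x^(3/2) - 2x^(7/2) + x^(9/2) - x^(11/2) + x^(13/2)  [13 crossings, <D> = -A^-11 + A^-7 - A^-3 + 2A + A^9, w = +5]
note: 2 classes among 6 diagrams; unequal V(x) rules out equality


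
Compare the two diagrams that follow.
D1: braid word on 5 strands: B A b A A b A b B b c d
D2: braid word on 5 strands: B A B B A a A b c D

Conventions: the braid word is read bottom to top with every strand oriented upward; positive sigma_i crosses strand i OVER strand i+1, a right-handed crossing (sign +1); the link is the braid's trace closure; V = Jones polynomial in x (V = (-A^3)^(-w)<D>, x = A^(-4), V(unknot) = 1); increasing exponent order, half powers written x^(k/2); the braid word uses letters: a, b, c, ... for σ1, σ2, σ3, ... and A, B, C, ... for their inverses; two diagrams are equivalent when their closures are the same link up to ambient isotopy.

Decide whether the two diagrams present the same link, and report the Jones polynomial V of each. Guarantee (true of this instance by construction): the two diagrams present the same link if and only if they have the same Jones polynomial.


equivalent: no
V(D1) = x^-5 - 2x^-4 + 3x^-3 - x^-2 + 3x^-1 - 1 + x  (w 0, c 12, <D> = A^-4 - 1 + 3A^4 - A^8 + 3A^12 - 2A^16 + A^20)
V(D2) = x^-5 + 2x^-3 + x^-1  [10 crossings, <D> = A^-8 + 2 + A^8, w = -4]
key observation: 2 values of V(x) split the 2 diagrams


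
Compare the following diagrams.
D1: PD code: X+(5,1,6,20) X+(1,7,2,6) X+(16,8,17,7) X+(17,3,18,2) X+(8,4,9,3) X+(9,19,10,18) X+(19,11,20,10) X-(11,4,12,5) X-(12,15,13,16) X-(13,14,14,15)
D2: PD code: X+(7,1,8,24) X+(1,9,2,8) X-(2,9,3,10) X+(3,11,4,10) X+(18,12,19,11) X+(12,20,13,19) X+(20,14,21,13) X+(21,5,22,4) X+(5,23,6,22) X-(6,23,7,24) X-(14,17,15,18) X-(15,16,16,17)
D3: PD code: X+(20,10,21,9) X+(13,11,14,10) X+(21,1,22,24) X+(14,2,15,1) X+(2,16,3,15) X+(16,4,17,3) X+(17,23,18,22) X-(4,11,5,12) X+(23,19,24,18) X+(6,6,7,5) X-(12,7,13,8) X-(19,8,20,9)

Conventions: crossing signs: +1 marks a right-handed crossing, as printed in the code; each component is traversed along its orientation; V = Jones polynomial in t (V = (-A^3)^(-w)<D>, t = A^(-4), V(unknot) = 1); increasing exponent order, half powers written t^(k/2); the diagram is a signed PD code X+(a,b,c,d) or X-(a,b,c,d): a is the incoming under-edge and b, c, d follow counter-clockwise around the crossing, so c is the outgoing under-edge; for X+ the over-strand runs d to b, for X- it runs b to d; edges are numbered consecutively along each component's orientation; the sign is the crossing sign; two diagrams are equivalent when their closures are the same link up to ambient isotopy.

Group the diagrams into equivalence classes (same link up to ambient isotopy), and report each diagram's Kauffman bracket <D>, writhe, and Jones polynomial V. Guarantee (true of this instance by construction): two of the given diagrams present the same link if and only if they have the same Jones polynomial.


grouping into links: {D1, D2, D3}
V(D1) = t^2 + 2t^4 - 2t^5 + t^6 - 2t^7 + t^8  (w +4, c 10, <D> = A^-20 - 2A^-16 + A^-12 - 2A^-8 + 2A^-4 + A^4)
V(D2) = t^2 + 2t^4 - 2t^5 + t^6 - 2t^7 + t^8  (w +4, c 12, <D> = A^-20 - 2A^-16 + A^-12 - 2A^-8 + 2A^-4 + A^4)
D3 (bracket A^-14 - 2A^-10 + A^-6 - 2A^-2 + 2A^2 + A^10; 12 crossings at w = +6): V = t^2 + 2t^4 - 2t^5 + t^6 - 2t^7 + t^8
why: one V(t) for all 3 diagrams — one class (guaranteed)


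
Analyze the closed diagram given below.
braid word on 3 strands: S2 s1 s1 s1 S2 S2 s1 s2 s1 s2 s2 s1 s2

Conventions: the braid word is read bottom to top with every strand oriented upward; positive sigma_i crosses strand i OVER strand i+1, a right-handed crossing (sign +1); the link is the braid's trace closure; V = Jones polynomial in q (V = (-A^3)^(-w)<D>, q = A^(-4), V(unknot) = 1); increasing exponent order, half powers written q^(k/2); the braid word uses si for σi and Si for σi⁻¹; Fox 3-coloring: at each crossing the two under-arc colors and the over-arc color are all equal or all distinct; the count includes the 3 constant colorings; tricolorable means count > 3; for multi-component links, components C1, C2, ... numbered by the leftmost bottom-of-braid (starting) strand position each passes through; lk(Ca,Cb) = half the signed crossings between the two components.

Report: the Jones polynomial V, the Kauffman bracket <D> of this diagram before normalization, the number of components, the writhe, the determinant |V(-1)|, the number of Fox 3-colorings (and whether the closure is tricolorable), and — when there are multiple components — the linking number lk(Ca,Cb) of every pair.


V = -q^(5/2) + q^(7/2) - 3q^(9/2) + 3q^(11/2) - 4q^(13/2) + 4q^(15/2) - 3q^(17/2) + 2q^(19/2) - q^(21/2)
<D> = A^-21 - 2A^-17 + 3A^-13 - 4A^-9 + 4A^-5 - 3A^-1 + 3A^3 - A^7 + A^11 (w = +7)
2 components over 13 crossings, w = +7
lk(C1,C2): +3
3 Fox colorings among 3^13, |V(-1)| = 22: not tricolorable
why: |V(-1)| = 22: so not tricolorable, since 3 does not divide 22


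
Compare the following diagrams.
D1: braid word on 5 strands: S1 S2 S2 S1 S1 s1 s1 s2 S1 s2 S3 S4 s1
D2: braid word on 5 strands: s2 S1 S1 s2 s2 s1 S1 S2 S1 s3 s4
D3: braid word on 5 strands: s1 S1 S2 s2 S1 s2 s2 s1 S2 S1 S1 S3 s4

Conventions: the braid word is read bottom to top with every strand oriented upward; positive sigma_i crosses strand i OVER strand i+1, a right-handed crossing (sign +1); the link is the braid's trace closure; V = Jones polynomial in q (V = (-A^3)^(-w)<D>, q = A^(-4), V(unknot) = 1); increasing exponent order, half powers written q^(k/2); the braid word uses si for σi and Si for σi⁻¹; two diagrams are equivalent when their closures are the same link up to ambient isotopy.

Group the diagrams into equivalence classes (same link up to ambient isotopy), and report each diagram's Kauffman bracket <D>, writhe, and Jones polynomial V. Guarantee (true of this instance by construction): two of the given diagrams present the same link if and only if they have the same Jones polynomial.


grouping into links: {D1} | {D2, D3}
V(D1) = -q^(-1/2) - q^(1/2)  (w -3, c 13, <D> = A^-11 + A^-7)
D2 (bracket A^-3 - A + 2A^5 - A^9 + 2A^13 - A^17; 11 crossings at w = +1): V = q^(-7/2) - 2q^(-5/2) + q^(-3/2) - 2q^(-1/2) + q^(1/2) - q^(3/2)
D3 (bracket A^-9 - A^-5 + 2A^-1 - A^3 + 2A^7 - A^11; 13 crossings at w = -1): V = q^(-7/2) - 2q^(-5/2) + q^(-3/2) - 2q^(-1/2) + q^(1/2) - q^(3/2)
why: 2 values of V(q) split the 3 diagrams


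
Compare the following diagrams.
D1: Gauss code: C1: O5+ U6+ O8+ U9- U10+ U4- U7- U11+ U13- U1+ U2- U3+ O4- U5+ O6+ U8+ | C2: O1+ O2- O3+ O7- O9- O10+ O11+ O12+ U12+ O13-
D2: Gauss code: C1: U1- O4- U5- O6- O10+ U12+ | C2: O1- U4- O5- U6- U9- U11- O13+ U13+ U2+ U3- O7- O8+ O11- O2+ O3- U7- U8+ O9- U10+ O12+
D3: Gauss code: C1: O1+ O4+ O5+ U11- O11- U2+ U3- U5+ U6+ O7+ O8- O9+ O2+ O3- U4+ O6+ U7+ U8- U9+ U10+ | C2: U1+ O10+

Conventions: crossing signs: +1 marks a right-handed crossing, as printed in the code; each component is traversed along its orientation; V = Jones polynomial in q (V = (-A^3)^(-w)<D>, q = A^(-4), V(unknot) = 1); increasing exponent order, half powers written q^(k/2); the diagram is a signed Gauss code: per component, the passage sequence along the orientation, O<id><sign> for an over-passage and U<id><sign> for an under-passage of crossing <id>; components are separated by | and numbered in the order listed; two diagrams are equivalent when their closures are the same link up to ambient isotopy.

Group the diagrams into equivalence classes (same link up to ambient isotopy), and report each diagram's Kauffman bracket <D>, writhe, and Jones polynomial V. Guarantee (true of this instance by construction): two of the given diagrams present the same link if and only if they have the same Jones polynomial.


classes: {D1} | {D2} | {D3}
V(D1) = -q^(1/2) - q^(3/2) - q^(5/2) + q^(9/2)  [13 crossings, <D> = -A^-9 + A^-1 + A^3 + A^7, w = +3]
V(D2) = -q^(-5/2) - q^(-1/2)  (w -3, c 13, <D> = A^-7 + A)
V(D3) = -q^(3/2) - 2q^(7/2) + q^(9/2) - q^(11/2) + q^(13/2)  (w +5, c 11, <D> = -A^-11 + A^-7 - A^-3 + 2A + A^9)
insight: comparing 3 Jones polynomials yields 3 groups


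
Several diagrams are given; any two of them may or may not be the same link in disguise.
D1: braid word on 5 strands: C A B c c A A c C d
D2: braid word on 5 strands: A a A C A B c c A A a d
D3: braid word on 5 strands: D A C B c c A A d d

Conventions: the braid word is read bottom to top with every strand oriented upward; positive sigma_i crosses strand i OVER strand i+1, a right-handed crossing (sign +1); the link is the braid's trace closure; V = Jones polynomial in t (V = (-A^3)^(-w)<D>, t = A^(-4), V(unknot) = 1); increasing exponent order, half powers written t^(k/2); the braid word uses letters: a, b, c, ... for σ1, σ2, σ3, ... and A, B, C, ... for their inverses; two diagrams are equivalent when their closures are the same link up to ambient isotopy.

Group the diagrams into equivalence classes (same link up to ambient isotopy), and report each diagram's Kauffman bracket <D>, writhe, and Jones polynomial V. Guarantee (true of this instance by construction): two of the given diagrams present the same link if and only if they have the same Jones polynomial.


classes: {D1, D2, D3}
V(D1) = -t^-4 + t^-3 + t^-1  [10 crossings, <D> = A^-2 + A^6 - A^10, w = -2]
V(D2) = -t^-4 + t^-3 + t^-1  (w -2, c 12, <D> = A^-2 + A^6 - A^10)
V(D3) = -t^-4 + t^-3 + t^-1  (w -2, c 10, <D> = A^-2 + A^6 - A^10)
insight: one V(t) for all 3 diagrams — one class (guaranteed)


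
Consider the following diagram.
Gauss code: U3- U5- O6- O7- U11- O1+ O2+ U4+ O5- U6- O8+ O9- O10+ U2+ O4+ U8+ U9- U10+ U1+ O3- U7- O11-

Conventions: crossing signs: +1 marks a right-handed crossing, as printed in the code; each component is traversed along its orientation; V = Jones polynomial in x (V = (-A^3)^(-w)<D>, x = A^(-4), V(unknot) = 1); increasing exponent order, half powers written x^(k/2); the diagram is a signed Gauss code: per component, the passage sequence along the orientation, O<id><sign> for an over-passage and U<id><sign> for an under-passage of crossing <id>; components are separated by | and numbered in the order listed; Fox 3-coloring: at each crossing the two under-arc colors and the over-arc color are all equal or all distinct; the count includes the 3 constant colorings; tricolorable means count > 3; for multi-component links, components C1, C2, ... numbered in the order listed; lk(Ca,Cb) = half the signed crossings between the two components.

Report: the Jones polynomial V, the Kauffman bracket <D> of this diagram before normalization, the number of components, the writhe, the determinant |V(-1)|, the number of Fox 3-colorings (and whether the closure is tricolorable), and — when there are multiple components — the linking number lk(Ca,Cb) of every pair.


V(x) = -x^-5 + x^-4 - x^-3 + 2x^-2 - x^-1 + 2 - x
bracket: A^-7 - 2A^-3 + A - 2A^5 + A^9 - A^13 + A^17, w = -1
1 component, writhe -1, over 11 crossings
det 9, colorings 9 of 3^11 — tricolorable
observation: the span of V is 6, forcing >= 6 crossings in any diagram


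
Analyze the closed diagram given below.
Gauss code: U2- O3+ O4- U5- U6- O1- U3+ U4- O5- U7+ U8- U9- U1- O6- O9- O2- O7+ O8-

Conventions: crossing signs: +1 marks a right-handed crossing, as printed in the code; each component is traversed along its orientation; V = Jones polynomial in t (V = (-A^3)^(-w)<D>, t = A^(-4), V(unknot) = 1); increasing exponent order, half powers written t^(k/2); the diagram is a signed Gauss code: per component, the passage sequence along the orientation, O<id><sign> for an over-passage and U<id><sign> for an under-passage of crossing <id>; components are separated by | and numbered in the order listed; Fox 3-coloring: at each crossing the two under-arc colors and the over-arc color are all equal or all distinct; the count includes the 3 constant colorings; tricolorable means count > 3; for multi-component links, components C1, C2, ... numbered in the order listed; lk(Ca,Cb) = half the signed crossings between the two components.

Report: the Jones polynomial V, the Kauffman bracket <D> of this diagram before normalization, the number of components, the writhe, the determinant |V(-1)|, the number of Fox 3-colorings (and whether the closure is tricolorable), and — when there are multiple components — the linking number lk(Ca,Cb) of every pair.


V = -t^-4 + t^-3 + t^-1
<D> = -A^-11 - A^-3 + A (w = -5)
1 component over 9 crossings, w = -5
9 Fox colorings among 3^9, |V(-1)| = 3: tricolorable
why: V spans 3 powers of t: at least 3 crossings in any diagram


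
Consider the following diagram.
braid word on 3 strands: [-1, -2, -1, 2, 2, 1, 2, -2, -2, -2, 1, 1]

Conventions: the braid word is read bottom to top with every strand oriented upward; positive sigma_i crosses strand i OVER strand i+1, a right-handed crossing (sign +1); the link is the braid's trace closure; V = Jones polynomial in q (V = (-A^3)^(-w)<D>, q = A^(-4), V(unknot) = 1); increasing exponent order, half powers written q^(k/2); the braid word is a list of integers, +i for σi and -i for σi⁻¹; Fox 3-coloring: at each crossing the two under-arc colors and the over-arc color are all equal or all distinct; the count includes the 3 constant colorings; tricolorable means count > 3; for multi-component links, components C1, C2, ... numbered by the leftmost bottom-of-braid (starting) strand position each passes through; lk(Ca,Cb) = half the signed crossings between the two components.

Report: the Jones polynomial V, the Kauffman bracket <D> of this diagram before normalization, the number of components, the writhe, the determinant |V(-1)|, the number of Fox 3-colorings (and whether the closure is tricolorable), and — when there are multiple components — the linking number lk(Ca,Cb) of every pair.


Jones polynomial: V(q) = -q^-3 + q^-2 - q^-1 + 3 - q + q^2 - q^3
<D> = -A^-12 + A^-8 - A^-4 + 3 - A^4 + A^8 - A^12; writhe 0
components 1, writhe 0 (12 crossings)
3-colorings: 27 of 3^12, det 9 — tricolorable
note: V spans 6 powers of q: at least 6 crossings in any diagram


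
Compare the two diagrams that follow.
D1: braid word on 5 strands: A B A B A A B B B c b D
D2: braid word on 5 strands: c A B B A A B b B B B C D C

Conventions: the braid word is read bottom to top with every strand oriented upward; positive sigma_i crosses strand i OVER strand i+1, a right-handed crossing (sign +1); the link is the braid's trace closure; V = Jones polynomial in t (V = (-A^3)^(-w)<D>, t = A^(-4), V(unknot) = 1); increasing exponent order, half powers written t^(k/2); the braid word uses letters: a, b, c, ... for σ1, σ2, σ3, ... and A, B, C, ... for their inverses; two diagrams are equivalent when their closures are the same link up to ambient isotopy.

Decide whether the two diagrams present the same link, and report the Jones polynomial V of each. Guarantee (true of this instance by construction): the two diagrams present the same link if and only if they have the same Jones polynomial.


equivalent: yes
D1 (bracket A^-12 + A^-4 - A^8; 12 crossings at w = -8): V = -t^-8 + t^-5 + t^-3
V(D2) = -t^-8 + t^-5 + t^-3  [14 crossings, <D> = A^-18 + A^-10 - A^2, w = -10]
observation: one V(t) for all 2 diagrams — one class (guaranteed)


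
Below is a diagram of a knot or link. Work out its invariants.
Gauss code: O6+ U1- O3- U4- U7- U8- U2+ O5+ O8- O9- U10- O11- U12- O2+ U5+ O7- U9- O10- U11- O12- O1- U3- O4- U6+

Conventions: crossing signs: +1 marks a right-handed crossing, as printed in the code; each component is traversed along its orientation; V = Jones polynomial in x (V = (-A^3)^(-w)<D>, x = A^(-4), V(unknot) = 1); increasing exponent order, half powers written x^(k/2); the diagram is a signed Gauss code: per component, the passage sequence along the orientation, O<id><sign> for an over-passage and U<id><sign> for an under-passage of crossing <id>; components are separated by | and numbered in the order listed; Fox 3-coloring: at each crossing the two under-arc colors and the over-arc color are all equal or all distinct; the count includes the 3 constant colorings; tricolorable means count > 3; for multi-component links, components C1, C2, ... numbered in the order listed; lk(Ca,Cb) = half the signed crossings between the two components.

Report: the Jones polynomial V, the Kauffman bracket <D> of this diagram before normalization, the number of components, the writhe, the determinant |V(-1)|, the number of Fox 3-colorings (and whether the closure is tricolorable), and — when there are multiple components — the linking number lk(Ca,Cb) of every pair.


V(x) = x^-8 - 2x^-7 + x^-6 - 2x^-5 + 2x^-4 + x^-2
bracket: A^-10 + 2A^-2 - 2A^2 + A^6 - 2A^10 + A^14, w = -6
1 component, writhe -6, over 12 crossings
det 9, colorings 27 of 3^12 — tricolorable
observation: |V(-1)| = 9: so tricolorable, since 3 divides 9


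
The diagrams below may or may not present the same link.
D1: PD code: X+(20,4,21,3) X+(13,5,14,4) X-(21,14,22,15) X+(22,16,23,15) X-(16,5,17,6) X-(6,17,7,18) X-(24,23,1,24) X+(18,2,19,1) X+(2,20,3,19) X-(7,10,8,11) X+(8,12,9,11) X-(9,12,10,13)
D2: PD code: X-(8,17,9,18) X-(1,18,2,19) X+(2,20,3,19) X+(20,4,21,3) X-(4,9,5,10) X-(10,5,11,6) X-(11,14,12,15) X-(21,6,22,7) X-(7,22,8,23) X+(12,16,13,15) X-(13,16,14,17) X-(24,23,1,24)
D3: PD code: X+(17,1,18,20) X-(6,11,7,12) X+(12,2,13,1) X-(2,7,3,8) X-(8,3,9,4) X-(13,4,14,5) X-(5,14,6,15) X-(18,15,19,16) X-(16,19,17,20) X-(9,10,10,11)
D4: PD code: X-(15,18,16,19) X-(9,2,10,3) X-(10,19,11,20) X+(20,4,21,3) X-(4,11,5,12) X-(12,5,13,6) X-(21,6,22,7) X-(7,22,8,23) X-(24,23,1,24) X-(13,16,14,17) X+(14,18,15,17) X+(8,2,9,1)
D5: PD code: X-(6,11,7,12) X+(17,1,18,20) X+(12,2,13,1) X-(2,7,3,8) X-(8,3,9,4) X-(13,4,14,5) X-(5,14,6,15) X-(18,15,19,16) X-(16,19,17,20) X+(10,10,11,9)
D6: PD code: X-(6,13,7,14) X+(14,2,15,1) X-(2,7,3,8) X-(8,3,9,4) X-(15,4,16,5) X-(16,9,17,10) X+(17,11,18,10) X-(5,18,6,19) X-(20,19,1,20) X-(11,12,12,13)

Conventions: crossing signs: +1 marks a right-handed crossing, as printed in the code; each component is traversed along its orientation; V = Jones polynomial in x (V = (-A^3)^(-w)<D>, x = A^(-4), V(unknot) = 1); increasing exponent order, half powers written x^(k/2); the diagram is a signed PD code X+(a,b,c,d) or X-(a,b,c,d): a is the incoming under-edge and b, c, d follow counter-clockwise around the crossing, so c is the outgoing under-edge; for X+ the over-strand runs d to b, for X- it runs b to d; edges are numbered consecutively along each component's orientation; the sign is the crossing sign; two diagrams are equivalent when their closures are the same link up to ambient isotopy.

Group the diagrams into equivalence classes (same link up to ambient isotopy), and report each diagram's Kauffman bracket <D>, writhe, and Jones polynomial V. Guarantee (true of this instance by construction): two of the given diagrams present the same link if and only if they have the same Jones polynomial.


classes: {D1} | {D2, D3, D4, D5, D6}
V(D1) = x + x^3 - x^4  [12 crossings, <D> = -A^-16 + A^-12 + A^-4, w = 0]
V(D2) = -x^-6 + x^-5 - x^-4 + 2x^-3 - x^-2 + x^-1  (w -6, c 12, <D> = A^-14 - A^-10 + 2A^-6 - A^-2 + A^2 - A^6)
V(D3) = -x^-6 + x^-5 - x^-4 + 2x^-3 - x^-2 + x^-1  [10 crossings, <D> = A^-14 - A^-10 + 2A^-6 - A^-2 + A^2 - A^6, w = -6]
V(D4) = -x^-6 + x^-5 - x^-4 + 2x^-3 - x^-2 + x^-1  [12 crossings, <D> = A^-14 - A^-10 + 2A^-6 - A^-2 + A^2 - A^6, w = -6]
V(D5) = -x^-6 + x^-5 - x^-4 + 2x^-3 - x^-2 + x^-1  (w -4, c 10, <D> = A^-8 - A^-4 + 2 - A^4 + A^8 - A^12)
V(D6) = -x^-6 + x^-5 - x^-4 + 2x^-3 - x^-2 + x^-1  [10 crossings, <D> = A^-14 - A^-10 + 2A^-6 - A^-2 + A^2 - A^6, w = -6]
note: 2 classes among 6 diagrams; unequal V(x) rules out equality
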